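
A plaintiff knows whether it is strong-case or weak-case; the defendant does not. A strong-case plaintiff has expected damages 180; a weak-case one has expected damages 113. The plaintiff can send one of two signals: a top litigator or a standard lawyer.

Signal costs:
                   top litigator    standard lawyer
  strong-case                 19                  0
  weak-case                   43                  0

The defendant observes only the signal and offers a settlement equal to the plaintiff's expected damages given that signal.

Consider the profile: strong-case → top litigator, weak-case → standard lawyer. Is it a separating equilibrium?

No

Under separation the defendant infers type exactly: top litigator → strong-case (pays 180), standard lawyer → weak-case (pays 113).
Strong-case: top litigator gives 180 − 19 = 161; standard lawyer gives 113 − 0 = 113. No deviation. ✓
Weak-case: standard lawyer gives 113 − 0 = 113; top litigator gives 180 − 43 = 137. Would deviate. ✗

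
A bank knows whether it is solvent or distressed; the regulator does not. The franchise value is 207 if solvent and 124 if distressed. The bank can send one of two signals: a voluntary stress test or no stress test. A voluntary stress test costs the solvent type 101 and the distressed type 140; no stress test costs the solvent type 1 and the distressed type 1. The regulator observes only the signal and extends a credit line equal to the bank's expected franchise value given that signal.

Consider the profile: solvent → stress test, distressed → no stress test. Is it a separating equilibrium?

If types separate, stress test earns payment 207 and no stress test earns 124.
Solvent: stress test gives 207 − 101 = 106; no stress test gives 124 − 1 = 123. Would deviate. ✗
Distressed: no stress test gives 124 − 1 = 123; stress test gives 207 − 140 = 67. No deviation. ✓

No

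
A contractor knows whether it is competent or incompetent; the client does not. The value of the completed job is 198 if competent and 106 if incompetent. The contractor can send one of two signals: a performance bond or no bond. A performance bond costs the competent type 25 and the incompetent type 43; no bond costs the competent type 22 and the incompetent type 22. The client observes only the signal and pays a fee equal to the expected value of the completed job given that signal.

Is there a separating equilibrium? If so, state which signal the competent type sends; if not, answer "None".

None

Try competent → bond, incompetent → no bond:
  Under separation the client infers type exactly: bond → competent (pays 198), no bond → incompetent (pays 106).
  Competent: bond gives 198 − 25 = 173; no bond gives 106 − 22 = 84. No deviation. ✓
  Incompetent: no bond gives 106 − 22 = 84; bond gives 198 − 43 = 155. Would deviate. ✗
Try competent → no bond, incompetent → bond:
  Under separation the client infers type exactly: no bond → competent (pays 198), bond → incompetent (pays 106).
  Competent: no bond gives 198 − 22 = 176; bond gives 106 − 25 = 81. No deviation. ✓
  Incompetent: bond gives 106 − 43 = 63; no bond gives 198 − 22 = 176. Would deviate. ✗
Neither assignment is incentive-compatible.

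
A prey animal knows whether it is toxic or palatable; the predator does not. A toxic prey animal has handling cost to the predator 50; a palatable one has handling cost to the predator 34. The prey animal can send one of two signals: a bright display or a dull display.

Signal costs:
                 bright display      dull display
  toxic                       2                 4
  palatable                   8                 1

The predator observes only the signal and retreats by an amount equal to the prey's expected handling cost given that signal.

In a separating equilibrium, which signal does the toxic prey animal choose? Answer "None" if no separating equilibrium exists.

Try toxic → bright display, palatable → dull display:
  If types separate, bright display earns payment 50 and dull display earns 34.
  Toxic: bright display gives 50 − 2 = 48; dull display gives 34 − 4 = 30. No deviation. ✓
  Palatable: dull display gives 34 − 1 = 33; bright display gives 50 − 8 = 42. Would deviate. ✗
Try toxic → dull display, palatable → bright display:
  If types separate, dull display earns payment 50 and bright display earns 34.
  Toxic: dull display gives 50 − 4 = 46; bright display gives 34 − 2 = 32. No deviation. ✓
  Palatable: bright display gives 34 − 8 = 26; dull display gives 50 − 1 = 49. Would deviate. ✗
Neither assignment is incentive-compatible.

None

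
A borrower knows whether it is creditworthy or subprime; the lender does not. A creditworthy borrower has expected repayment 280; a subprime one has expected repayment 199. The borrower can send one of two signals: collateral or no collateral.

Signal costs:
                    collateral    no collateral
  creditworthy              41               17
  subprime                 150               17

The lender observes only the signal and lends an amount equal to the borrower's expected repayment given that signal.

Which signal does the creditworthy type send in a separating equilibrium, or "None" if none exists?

Try creditworthy → collateral, subprime → no collateral:
  If types separate, collateral earns payment 280 and no collateral earns 199.
  Creditworthy: collateral gives 280 − 41 = 239; no collateral gives 199 − 17 = 182. No deviation. ✓
  Subprime: no collateral gives 199 − 17 = 182; collateral gives 280 − 150 = 130. No deviation. ✓
Both hold — the creditworthy type sends collateral.

collateral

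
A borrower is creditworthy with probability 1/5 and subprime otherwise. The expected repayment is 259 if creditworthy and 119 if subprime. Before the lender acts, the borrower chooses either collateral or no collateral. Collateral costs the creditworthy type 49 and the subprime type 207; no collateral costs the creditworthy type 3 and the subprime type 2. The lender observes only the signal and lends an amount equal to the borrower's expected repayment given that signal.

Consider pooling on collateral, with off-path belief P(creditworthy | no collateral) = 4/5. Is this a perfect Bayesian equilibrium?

No

At the pooled signal (collateral) the lender holds the prior 1/5 and pays 1/5·259 + 4/5·119 = 147. Off-path (no collateral) belief 4/5 gives 4/5·259 + 1/5·119 = 231.
Creditworthy: collateral gives 147 − 49 = 98; no collateral gives 231 − 3 = 228. Deviates. ✗
Subprime: collateral gives 147 − 207 = -60; no collateral gives 231 − 2 = 229. Deviates. ✗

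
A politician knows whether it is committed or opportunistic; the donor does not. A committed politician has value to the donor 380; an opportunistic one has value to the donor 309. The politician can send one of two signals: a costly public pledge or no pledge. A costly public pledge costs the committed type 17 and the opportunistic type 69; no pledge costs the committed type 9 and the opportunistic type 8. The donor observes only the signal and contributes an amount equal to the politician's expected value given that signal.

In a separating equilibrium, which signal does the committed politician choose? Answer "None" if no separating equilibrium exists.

None

Try committed → pledge, opportunistic → no pledge:
  If types separate, pledge earns payment 380 and no pledge earns 309.
  Committed: pledge gives 380 − 17 = 363; no pledge gives 309 − 9 = 300. No deviation. ✓
  Opportunistic: no pledge gives 309 − 8 = 301; pledge gives 380 − 69 = 311. Would deviate. ✗
Try committed → no pledge, opportunistic → pledge:
  If types separate, no pledge earns payment 380 and pledge earns 309.
  Committed: no pledge gives 380 − 9 = 371; pledge gives 309 − 17 = 292. No deviation. ✓
  Opportunistic: pledge gives 309 − 69 = 240; no pledge gives 380 − 8 = 372. Would deviate. ✗
Neither assignment is incentive-compatible.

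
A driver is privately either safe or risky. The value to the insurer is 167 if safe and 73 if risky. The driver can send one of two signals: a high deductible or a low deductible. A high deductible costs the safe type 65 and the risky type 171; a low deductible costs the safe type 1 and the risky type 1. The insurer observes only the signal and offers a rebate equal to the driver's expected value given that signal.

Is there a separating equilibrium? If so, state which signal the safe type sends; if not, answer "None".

Try safe → high deductible, risky → low deductible:
  If types separate, high deductible earns payment 167 and low deductible earns 73.
  Safe: high deductible gives 167 − 65 = 102; low deductible gives 73 − 1 = 72. No deviation. ✓
  Risky: low deductible gives 73 − 1 = 72; high deductible gives 167 − 171 = -4. No deviation. ✓
Both hold — the safe type sends high deductible.

high deductible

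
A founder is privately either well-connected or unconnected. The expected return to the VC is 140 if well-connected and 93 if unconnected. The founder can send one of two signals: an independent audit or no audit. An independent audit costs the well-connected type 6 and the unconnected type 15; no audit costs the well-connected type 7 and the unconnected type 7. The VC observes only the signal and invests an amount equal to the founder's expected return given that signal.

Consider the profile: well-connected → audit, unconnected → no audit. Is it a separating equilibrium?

No

If types separate, audit earns payment 140 and no audit earns 93.
Well-connected: audit gives 140 − 6 = 134; no audit gives 93 − 7 = 86. No deviation. ✓
Unconnected: no audit gives 93 − 7 = 86; audit gives 140 − 15 = 125. Would deviate. ✗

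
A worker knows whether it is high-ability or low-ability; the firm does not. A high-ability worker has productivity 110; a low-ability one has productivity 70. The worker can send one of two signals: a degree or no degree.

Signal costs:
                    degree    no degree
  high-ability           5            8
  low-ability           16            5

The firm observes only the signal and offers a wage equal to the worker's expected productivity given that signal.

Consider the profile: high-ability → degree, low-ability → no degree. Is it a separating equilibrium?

If types separate, degree earns payment 110 and no degree earns 70.
High-ability: degree gives 110 − 5 = 105; no degree gives 70 − 8 = 62. No deviation. ✓
Low-ability: no degree gives 70 − 5 = 65; degree gives 110 − 16 = 94. Would deviate. ✗

No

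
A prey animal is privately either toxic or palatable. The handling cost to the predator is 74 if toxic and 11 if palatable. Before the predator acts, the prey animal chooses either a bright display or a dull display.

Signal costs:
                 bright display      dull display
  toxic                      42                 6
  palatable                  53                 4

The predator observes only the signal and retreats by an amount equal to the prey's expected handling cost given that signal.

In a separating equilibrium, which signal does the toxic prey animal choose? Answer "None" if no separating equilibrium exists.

Try toxic → bright display, palatable → dull display:
  Under separation the predator infers type exactly: bright display → toxic (pays 74), dull display → palatable (pays 11).
  Toxic: bright display gives 74 − 42 = 32; dull display gives 11 − 6 = 5. No deviation. ✓
  Palatable: dull display gives 11 − 4 = 7; bright display gives 74 − 53 = 21. Would deviate. ✗
Try toxic → dull display, palatable → bright display:
  Under separation the predator infers type exactly: dull display → toxic (pays 74), bright display → palatable (pays 11).
  Toxic: dull display gives 74 − 6 = 68; bright display gives 11 − 42 = -31. No deviation. ✓
  Palatable: bright display gives 11 − 53 = -42; dull display gives 74 − 4 = 70. Would deviate. ✗
Neither assignment is incentive-compatible.

None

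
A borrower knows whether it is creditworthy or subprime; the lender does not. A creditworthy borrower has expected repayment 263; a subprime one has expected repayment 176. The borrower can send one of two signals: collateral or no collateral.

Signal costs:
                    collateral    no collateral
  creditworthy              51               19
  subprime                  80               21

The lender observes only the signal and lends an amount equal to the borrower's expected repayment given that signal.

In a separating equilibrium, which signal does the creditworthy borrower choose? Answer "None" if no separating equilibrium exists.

Try creditworthy → collateral, subprime → no collateral:
  If types separate, collateral earns payment 263 and no collateral earns 176.
  Creditworthy: collateral gives 263 − 51 = 212; no collateral gives 176 − 19 = 157. No deviation. ✓
  Subprime: no collateral gives 176 − 21 = 155; collateral gives 263 − 80 = 183. Would deviate. ✗
Try creditworthy → no collateral, subprime → collateral:
  If types separate, no collateral earns payment 263 and collateral earns 176.
  Creditworthy: no collateral gives 263 − 19 = 244; collateral gives 176 − 51 = 125. No deviation. ✓
  Subprime: collateral gives 176 − 80 = 96; no collateral gives 263 − 21 = 242. Would deviate. ✗
Neither assignment is incentive-compatible.

None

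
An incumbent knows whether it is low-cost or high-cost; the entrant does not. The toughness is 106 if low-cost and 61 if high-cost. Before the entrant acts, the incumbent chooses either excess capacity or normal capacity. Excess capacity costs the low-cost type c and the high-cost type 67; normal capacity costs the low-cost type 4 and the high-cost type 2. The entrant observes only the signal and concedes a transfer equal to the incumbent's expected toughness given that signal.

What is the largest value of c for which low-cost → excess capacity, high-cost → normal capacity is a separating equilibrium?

Under separation: excess capacity → low-cost (pays 106); normal capacity → high-cost (pays 61).
High-cost: 61 − 2 = 59 ≥ 106 − 67 = 39. Holds regardless of c. ✓
Low-cost: 106 − c ≥ 61 − 4, so c ≤ 106 − 57 = 49.

49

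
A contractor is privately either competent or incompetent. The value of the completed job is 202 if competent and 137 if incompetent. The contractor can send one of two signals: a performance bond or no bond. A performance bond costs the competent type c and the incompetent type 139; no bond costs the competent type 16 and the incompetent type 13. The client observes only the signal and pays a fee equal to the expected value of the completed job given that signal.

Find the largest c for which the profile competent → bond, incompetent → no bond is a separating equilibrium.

81

Under separation: bond → competent (pays 202); no bond → incompetent (pays 137).
Incompetent: 137 − 13 = 124 ≥ 202 − 139 = 63. Holds regardless of c. ✓
Competent: 202 − c ≥ 137 − 16, so c ≤ 202 − 121 = 81.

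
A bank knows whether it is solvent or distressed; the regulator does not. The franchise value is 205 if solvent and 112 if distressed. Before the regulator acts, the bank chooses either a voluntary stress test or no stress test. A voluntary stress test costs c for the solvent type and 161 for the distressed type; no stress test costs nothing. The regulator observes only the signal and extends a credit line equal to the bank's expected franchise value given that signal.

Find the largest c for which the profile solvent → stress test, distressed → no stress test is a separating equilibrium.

Under separation: stress test → solvent (pays 205); no stress test → distressed (pays 112).
Distressed: 112 − 0 = 112 ≥ 205 − 161 = 44. Holds regardless of c. ✓
Solvent: 205 − c ≥ 112 − 0, so c ≤ 205 − 112 = 93.

93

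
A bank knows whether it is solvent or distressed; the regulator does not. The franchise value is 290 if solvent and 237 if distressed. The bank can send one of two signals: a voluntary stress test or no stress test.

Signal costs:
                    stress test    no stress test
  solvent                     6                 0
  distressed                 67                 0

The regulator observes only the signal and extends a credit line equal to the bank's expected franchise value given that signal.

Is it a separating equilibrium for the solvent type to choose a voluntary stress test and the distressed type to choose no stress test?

Yes

If types separate, stress test earns payment 290 and no stress test earns 237.
Solvent: stress test gives 290 − 6 = 284; no stress test gives 237 − 0 = 237. No deviation. ✓
Distressed: no stress test gives 237 − 0 = 237; stress test gives 290 − 67 = 223. No deviation. ✓
Neither type gains from mimicking the other.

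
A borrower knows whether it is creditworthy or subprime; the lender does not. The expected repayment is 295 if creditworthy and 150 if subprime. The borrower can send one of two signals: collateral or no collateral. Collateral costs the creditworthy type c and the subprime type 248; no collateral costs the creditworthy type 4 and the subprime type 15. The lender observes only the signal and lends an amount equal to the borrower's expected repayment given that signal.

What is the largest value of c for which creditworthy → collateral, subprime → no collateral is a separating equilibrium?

Under separation: collateral → creditworthy (pays 295); no collateral → subprime (pays 150).
Subprime: 150 − 15 = 135 ≥ 295 − 248 = 47. Holds regardless of c. ✓
Creditworthy: 295 − c ≥ 150 − 4, so c ≤ 295 − 146 = 149.

149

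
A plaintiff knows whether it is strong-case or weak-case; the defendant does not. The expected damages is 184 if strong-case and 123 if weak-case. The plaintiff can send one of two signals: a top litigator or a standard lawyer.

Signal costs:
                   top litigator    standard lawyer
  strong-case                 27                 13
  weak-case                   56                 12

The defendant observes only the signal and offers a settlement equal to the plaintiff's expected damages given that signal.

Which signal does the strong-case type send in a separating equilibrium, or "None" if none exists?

Try strong-case → top litigator, weak-case → standard lawyer:
  If types separate, top litigator earns payment 184 and standard lawyer earns 123.
  Strong-case: top litigator gives 184 − 27 = 157; standard lawyer gives 123 − 13 = 110. No deviation. ✓
  Weak-case: standard lawyer gives 123 − 12 = 111; top litigator gives 184 − 56 = 128. Would deviate. ✗
Try strong-case → standard lawyer, weak-case → top litigator:
  If types separate, standard lawyer earns payment 184 and top litigator earns 123.
  Strong-case: standard lawyer gives 184 − 13 = 171; top litigator gives 123 − 27 = 96. No deviation. ✓
  Weak-case: top litigator gives 123 − 56 = 67; standard lawyer gives 184 − 12 = 172. Would deviate. ✗
Neither assignment is incentive-compatible.

None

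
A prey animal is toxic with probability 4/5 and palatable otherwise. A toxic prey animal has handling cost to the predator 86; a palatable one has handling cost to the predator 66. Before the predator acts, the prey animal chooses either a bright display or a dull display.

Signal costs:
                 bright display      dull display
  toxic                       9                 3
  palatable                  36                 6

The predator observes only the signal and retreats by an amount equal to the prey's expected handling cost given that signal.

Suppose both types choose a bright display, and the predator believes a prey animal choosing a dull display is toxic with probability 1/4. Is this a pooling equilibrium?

No

At the pooled signal (bright display) the predator holds the prior 4/5 and pays 4/5·86 + 1/5·66 = 82. Off-path (dull display) belief 1/4 gives 1/4·86 + 3/4·66 = 71.
Toxic: bright display gives 82 − 9 = 73; dull display gives 71 − 3 = 68. Stays. ✓
Palatable: bright display gives 82 − 36 = 46; dull display gives 71 − 6 = 65. Deviates. ✗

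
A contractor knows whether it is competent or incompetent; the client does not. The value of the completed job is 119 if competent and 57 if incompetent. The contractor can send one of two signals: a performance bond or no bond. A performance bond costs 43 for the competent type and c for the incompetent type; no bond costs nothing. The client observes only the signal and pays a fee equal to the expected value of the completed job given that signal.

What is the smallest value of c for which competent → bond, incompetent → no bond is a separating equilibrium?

Under separation: bond → competent (pays 119); no bond → incompetent (pays 57).
Competent: 119 − 43 = 76 ≥ 57 − 0 = 57. Holds regardless of c. ✓
Incompetent: 57 − 0 ≥ 119 − c, so c ≥ 119 − 57 = 62.

62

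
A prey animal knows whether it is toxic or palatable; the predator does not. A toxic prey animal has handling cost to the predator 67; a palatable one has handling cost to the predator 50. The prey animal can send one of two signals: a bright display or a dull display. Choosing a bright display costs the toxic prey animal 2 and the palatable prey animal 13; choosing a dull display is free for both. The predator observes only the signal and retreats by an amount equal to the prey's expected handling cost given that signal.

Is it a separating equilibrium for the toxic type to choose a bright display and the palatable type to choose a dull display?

No

Under separation the predator infers type exactly: bright display → toxic (pays 67), dull display → palatable (pays 50).
Toxic: bright display gives 67 − 2 = 65; dull display gives 50 − 0 = 50. No deviation. ✓
Palatable: dull display gives 50 − 0 = 50; bright display gives 67 − 13 = 54. Would deviate. ✗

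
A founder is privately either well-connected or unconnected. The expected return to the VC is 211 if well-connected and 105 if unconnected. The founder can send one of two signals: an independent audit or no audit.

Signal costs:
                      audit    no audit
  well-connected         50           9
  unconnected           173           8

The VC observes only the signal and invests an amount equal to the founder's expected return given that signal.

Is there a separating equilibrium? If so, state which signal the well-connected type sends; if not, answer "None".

audit

Try well-connected → audit, unconnected → no audit:
  Under separation the VC infers type exactly: audit → well-connected (pays 211), no audit → unconnected (pays 105).
  Well-connected: audit gives 211 − 50 = 161; no audit gives 105 − 9 = 96. No deviation. ✓
  Unconnected: no audit gives 105 − 8 = 97; audit gives 211 − 173 = 38. No deviation. ✓
Both hold — the well-connected type sends audit.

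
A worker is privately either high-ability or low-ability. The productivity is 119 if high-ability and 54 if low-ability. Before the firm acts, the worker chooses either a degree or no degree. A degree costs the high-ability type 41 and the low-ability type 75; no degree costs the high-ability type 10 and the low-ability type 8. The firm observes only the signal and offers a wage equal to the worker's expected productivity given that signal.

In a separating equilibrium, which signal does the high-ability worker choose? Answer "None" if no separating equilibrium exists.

Try high-ability → degree, low-ability → no degree:
  If types separate, degree earns payment 119 and no degree earns 54.
  High-ability: degree gives 119 − 41 = 78; no degree gives 54 − 10 = 44. No deviation. ✓
  Low-ability: no degree gives 54 − 8 = 46; degree gives 119 − 75 = 44. No deviation. ✓
Both hold — the high-ability type sends degree.

degree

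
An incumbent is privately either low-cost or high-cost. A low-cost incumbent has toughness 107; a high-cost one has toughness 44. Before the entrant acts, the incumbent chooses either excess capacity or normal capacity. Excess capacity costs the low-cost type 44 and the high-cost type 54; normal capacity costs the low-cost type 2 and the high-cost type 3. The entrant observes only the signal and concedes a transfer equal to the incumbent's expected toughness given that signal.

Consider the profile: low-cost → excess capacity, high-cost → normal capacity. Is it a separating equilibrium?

Under separation the entrant infers type exactly: excess capacity → low-cost (pays 107), normal capacity → high-cost (pays 44).
Low-cost: excess capacity gives 107 − 44 = 63; normal capacity gives 44 − 2 = 42. No deviation. ✓
High-cost: normal capacity gives 44 − 3 = 41; excess capacity gives 107 − 54 = 53. Would deviate. ✗

No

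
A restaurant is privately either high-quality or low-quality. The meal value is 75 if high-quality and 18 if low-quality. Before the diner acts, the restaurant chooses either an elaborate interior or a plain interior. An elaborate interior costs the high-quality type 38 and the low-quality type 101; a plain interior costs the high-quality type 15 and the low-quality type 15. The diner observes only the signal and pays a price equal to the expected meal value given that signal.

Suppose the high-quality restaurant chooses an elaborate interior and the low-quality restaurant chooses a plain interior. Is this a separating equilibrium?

Yes

Under separation the diner infers type exactly: elaborate interior → high-quality (pays 75), plain interior → low-quality (pays 18).
High-quality: elaborate interior gives 75 − 38 = 37; plain interior gives 18 − 15 = 3. No deviation. ✓
Low-quality: plain interior gives 18 − 15 = 3; elaborate interior gives 75 − 101 = -26. No deviation. ✓
Both incentive constraints hold.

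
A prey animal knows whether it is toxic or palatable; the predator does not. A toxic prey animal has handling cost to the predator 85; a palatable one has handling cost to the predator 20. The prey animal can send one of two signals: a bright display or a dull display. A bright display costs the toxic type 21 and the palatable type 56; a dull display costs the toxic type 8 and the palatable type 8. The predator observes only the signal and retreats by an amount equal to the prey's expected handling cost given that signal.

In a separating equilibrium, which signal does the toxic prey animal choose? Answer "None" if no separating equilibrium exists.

None

Try toxic → bright display, palatable → dull display:
  Under separation the predator infers type exactly: bright display → toxic (pays 85), dull display → palatable (pays 20).
  Toxic: bright display gives 85 − 21 = 64; dull display gives 20 − 8 = 12. No deviation. ✓
  Palatable: dull display gives 20 − 8 = 12; bright display gives 85 − 56 = 29. Would deviate. ✗
Try toxic → dull display, palatable → bright display:
  Under separation the predator infers type exactly: dull display → toxic (pays 85), bright display → palatable (pays 20).
  Toxic: dull display gives 85 − 8 = 77; bright display gives 20 − 21 = -1. No deviation. ✓
  Palatable: bright display gives 20 − 56 = -36; dull display gives 85 − 8 = 77. Would deviate. ✗
Neither assignment is incentive-compatible.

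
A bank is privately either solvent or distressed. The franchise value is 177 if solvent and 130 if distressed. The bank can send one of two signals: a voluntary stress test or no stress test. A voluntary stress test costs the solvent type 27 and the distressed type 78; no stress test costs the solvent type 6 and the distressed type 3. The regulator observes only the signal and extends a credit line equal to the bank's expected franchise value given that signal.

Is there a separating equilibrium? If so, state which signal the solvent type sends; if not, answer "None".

stress test

Try solvent → stress test, distressed → no stress test:
  If types separate, stress test earns payment 177 and no stress test earns 130.
  Solvent: stress test gives 177 − 27 = 150; no stress test gives 130 − 6 = 124. No deviation. ✓
  Distressed: no stress test gives 130 − 3 = 127; stress test gives 177 − 78 = 99. No deviation. ✓
Both hold — the solvent type sends stress test.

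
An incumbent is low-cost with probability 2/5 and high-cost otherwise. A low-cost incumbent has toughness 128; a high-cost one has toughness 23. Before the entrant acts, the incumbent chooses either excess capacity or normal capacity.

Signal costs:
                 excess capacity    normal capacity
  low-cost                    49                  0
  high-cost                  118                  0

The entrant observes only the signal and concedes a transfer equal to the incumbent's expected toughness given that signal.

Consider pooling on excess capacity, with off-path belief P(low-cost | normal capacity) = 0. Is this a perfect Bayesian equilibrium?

At the pooled signal (excess capacity) the entrant holds the prior 2/5 and pays 2/5·128 + 3/5·23 = 65. Off-path (normal capacity) belief 0 gives 0·128 + 1·23 = 23.
Low-cost: excess capacity gives 65 − 49 = 16; normal capacity gives 23 − 0 = 23. Deviates. ✗
High-cost: excess capacity gives 65 − 118 = -53; normal capacity gives 23 − 0 = 23. Deviates. ✗

No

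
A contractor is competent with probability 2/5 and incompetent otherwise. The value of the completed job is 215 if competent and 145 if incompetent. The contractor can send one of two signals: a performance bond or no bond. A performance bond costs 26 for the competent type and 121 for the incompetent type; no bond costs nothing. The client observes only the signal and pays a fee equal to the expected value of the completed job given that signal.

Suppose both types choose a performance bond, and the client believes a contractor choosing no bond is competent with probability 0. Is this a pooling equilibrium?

No

At the pooled signal (bond) the client holds the prior 2/5 and pays 2/5·215 + 3/5·145 = 173. Off-path (no bond) belief 0 gives 0·215 + 1·145 = 145.
Competent: bond gives 173 − 26 = 147; no bond gives 145 − 0 = 145. Stays. ✓
Incompetent: bond gives 173 − 121 = 52; no bond gives 145 − 0 = 145. Deviates. ✗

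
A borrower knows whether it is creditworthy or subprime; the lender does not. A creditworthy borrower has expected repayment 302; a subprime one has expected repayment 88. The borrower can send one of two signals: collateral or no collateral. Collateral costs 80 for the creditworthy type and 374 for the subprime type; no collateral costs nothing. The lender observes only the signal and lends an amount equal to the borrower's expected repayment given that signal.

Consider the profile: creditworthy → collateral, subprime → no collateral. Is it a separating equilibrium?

Yes

If types separate, collateral earns payment 302 and no collateral earns 88.
Creditworthy: collateral gives 302 − 80 = 222; no collateral gives 88 − 0 = 88. No deviation. ✓
Subprime: no collateral gives 88 − 0 = 88; collateral gives 302 − 374 = -72. No deviation. ✓
Neither type gains from mimicking the other.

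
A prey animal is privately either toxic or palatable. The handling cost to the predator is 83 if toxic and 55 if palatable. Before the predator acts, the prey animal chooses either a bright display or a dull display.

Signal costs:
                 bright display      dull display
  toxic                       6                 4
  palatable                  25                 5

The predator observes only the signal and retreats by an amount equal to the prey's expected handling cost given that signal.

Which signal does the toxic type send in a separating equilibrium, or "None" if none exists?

None

Try toxic → bright display, palatable → dull display:
  If types separate, bright display earns payment 83 and dull display earns 55.
  Toxic: bright display gives 83 − 6 = 77; dull display gives 55 − 4 = 51. No deviation. ✓
  Palatable: dull display gives 55 − 5 = 50; bright display gives 83 − 25 = 58. Would deviate. ✗
Try toxic → dull display, palatable → bright display:
  If types separate, dull display earns payment 83 and bright display earns 55.
  Toxic: dull display gives 83 − 4 = 79; bright display gives 55 − 6 = 49. No deviation. ✓
  Palatable: bright display gives 55 − 25 = 30; dull display gives 83 − 5 = 78. Would deviate. ✗
Neither assignment is incentive-compatible.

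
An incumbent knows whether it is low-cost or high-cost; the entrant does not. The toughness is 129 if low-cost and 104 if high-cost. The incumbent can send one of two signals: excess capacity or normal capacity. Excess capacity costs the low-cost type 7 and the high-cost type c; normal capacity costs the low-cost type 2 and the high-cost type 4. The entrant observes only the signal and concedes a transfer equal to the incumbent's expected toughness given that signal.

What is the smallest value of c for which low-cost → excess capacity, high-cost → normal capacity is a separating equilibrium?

29

Under separation: excess capacity → low-cost (pays 129); normal capacity → high-cost (pays 104).
Low-cost: 129 − 7 = 122 ≥ 104 − 2 = 102. Holds regardless of c. ✓
High-cost: 104 − 4 ≥ 129 − c, so c ≥ 129 − 100 = 29.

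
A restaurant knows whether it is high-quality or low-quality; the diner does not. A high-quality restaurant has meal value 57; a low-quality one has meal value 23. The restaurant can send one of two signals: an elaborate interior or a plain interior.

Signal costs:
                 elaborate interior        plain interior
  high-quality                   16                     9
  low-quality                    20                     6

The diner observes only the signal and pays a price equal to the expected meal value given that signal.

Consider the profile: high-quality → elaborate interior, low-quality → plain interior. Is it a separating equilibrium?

If types separate, elaborate interior earns payment 57 and plain interior earns 23.
High-quality: elaborate interior gives 57 − 16 = 41; plain interior gives 23 − 9 = 14. No deviation. ✓
Low-quality: plain interior gives 23 − 6 = 17; elaborate interior gives 57 − 20 = 37. Would deviate. ✗

No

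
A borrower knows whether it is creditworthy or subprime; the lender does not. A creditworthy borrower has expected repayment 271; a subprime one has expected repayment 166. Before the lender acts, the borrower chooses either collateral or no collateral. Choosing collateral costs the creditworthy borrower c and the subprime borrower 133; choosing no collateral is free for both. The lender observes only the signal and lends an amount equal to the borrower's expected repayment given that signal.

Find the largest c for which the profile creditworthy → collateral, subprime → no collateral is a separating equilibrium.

105

Under separation: collateral → creditworthy (pays 271); no collateral → subprime (pays 166).
Subprime: 166 − 0 = 166 ≥ 271 − 133 = 138. Holds regardless of c. ✓
Creditworthy: 271 − c ≥ 166 − 0, so c ≤ 271 − 166 = 105.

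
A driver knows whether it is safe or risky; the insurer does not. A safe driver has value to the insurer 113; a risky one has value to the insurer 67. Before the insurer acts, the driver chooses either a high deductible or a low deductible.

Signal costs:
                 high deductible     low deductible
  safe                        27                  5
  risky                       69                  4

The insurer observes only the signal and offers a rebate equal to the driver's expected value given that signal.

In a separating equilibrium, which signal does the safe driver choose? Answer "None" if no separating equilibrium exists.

Try safe → high deductible, risky → low deductible:
  If types separate, high deductible earns payment 113 and low deductible earns 67.
  Safe: high deductible gives 113 − 27 = 86; low deductible gives 67 − 5 = 62. No deviation. ✓
  Risky: low deductible gives 67 − 4 = 63; high deductible gives 113 − 69 = 44. No deviation. ✓
Both hold — the safe type sends high deductible.

high deductible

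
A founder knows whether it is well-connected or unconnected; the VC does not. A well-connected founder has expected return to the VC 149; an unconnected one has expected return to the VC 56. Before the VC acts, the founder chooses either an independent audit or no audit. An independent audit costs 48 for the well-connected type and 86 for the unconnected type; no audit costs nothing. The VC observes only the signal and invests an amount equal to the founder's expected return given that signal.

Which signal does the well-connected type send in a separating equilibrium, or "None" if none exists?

None

Try well-connected → audit, unconnected → no audit:
  Under separation the VC infers type exactly: audit → well-connected (pays 149), no audit → unconnected (pays 56).
  Well-connected: audit gives 149 − 48 = 101; no audit gives 56 − 0 = 56. No deviation. ✓
  Unconnected: no audit gives 56 − 0 = 56; audit gives 149 − 86 = 63. Would deviate. ✗
Try well-connected → no audit, unconnected → audit:
  Under separation the VC infers type exactly: no audit → well-connected (pays 149), audit → unconnected (pays 56).
  Well-connected: no audit gives 149 − 0 = 149; audit gives 56 − 48 = 8. No deviation. ✓
  Unconnected: audit gives 56 − 86 = -30; no audit gives 149 − 0 = 149. Would deviate. ✗
Neither assignment is incentive-compatible.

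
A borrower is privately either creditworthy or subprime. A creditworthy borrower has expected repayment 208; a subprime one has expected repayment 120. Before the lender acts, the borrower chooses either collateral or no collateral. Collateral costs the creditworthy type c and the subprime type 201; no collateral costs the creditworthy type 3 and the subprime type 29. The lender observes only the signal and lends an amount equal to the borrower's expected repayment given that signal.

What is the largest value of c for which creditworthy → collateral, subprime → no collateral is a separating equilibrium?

Under separation: collateral → creditworthy (pays 208); no collateral → subprime (pays 120).
Subprime: 120 − 29 = 91 ≥ 208 − 201 = 7. Holds regardless of c. ✓
Creditworthy: 208 − c ≥ 120 − 3, so c ≤ 208 − 117 = 91.

91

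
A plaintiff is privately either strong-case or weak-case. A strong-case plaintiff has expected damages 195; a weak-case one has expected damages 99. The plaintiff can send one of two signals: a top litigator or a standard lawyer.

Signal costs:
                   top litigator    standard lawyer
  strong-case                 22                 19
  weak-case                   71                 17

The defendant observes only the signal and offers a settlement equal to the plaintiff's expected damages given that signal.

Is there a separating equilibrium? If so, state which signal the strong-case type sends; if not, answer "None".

None

Try strong-case → top litigator, weak-case → standard lawyer:
  If types separate, top litigator earns payment 195 and standard lawyer earns 99.
  Strong-case: top litigator gives 195 − 22 = 173; standard lawyer gives 99 − 19 = 80. No deviation. ✓
  Weak-case: standard lawyer gives 99 − 17 = 82; top litigator gives 195 − 71 = 124. Would deviate. ✗
Try strong-case → standard lawyer, weak-case → top litigator:
  If types separate, standard lawyer earns payment 195 and top litigator earns 99.
  Strong-case: standard lawyer gives 195 − 19 = 176; top litigator gives 99 − 22 = 77. No deviation. ✓
  Weak-case: top litigator gives 99 − 71 = 28; standard lawyer gives 195 − 17 = 178. Would deviate. ✗
Neither assignment is incentive-compatible.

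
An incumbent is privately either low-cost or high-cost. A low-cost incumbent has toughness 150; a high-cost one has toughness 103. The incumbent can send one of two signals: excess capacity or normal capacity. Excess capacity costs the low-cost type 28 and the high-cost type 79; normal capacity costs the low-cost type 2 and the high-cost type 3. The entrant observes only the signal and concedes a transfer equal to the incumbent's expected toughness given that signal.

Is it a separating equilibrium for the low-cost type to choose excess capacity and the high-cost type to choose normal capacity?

Yes

Under separation the entrant infers type exactly: excess capacity → low-cost (pays 150), normal capacity → high-cost (pays 103).
Low-cost: excess capacity gives 150 − 28 = 122; normal capacity gives 103 − 2 = 101. No deviation. ✓
High-cost: normal capacity gives 103 − 3 = 100; excess capacity gives 150 − 79 = 71. No deviation. ✓
Neither type gains from mimicking the other.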